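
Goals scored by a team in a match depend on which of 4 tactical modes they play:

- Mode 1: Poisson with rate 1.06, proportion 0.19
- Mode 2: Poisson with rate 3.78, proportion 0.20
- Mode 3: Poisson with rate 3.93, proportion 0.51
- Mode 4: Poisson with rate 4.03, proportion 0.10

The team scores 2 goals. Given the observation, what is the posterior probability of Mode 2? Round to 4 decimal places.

0.2021

By Bayes' theorem, P(k | x) = P(Z=k) f_k(x) / Σ_j P(Z=j) f_j(x).
Component likelihoods at x = 2 goals:
  f_1 = e^(−1.06)·1.06^2/2! = 0.194639
  f_2 = e^(−3.78)·3.78^2/2! = 0.16305
  f_3 = e^(−3.93)·3.93^2/2! = 0.151697
  f_4 = e^(−4.03)·4.03^2/2! = 0.144336
Weight by the priors:
  P(Z=1)·f_1 = 0.19 × 0.194639 = 0.0369814
  P(Z=2)·f_2 = 0.20 × 0.16305 = 0.03261
  P(Z=3)·f_3 = 0.51 × 0.151697 = 0.0773656
  P(Z=4)·f_4 = 0.10 × 0.144336 = 0.0144336
Denominator: 0.0369814 + 0.03261 + 0.0773656 + 0.0144336 = 0.161391
P(Mode 2 | the observation) = 0.03261 / 0.161391 ≈ 0.2021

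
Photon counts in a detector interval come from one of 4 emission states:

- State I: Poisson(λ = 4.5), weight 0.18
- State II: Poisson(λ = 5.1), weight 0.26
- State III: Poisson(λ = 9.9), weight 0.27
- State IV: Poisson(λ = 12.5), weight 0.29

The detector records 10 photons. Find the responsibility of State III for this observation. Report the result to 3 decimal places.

0.492

P(component k | x) = P(Z=k)·f_k(x) / marginal(x), where marginal(x) = Σ_j P(Z=j)·f_j(x).
Evaluate each component's likelihood at the observed value:
  L_I = 0.0104241
  L_II = 0.0200003
  L_III = 0.125047
  L_IV = 0.0956436
Weight by the priors:
  P(Z=I)·L_I = 0.18 × 0.0104241 = 0.00187633
  P(Z=II)·L_II = 0.26 × 0.0200003 = 0.00520008
  P(Z=III)·L_III = 0.27 × 0.125047 = 0.0337627
  P(Z=IV)·L_IV = 0.29 × 0.0956436 = 0.0277367
Marginal: 0.00187633 + 0.00520008 + 0.0337627 + 0.0277367 = 0.0685758
Responsibility of State III: 0.0337627 / 0.0685758 ≈ 0.492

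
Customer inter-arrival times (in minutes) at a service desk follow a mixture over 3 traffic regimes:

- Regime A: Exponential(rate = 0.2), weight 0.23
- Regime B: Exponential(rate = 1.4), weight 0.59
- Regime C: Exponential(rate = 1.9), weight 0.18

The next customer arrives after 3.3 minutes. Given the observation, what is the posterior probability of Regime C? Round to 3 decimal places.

0.020

Posterior ∝ prior × likelihood, so P(k | x) ∝ P(Z=k) f_k(x); normalise over all components.
Component likelihoods at x = 3.3 minutes:
  L_A = 0.10337
  L_B = 0.0137939
  L_C = 0.00359523
Weight by the priors:
  P(Z=A)·L_A = 0.23 × 0.10337 = 0.0237752
  P(Z=B)·L_B = 0.59 × 0.0137939 = 0.00813841
  P(Z=C)·L_C = 0.18 × 0.00359523 = 0.000647142
Evidence: 0.0237752 + 0.00813841 + 0.000647142 = 0.0325607
Responsibility of Regime C: 0.000647142 / 0.0325607 ≈ 0.020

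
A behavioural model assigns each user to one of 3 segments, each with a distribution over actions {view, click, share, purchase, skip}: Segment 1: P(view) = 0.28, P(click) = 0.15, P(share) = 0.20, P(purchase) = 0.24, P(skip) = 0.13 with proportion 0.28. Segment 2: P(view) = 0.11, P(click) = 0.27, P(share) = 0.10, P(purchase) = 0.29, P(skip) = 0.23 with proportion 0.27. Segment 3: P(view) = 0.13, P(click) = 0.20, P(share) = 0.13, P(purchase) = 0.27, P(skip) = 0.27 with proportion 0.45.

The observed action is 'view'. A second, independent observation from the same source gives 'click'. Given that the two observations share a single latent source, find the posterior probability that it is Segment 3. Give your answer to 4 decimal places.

0.3717

The responsibility of component k is w_k f_k(x) divided by Σ_j w_j f_j(x).
Since both observations come from the same component, the likelihood for component k is f_k(x₁)·f_k(x₂).
  L_1 = [0.28] × [0.15] = 0.042
  L_2 = [0.11] × [0.27] = 0.0297
  L_3 = [0.13] × [0.2] = 0.026
Prior × likelihood for each component:
  w_1·L_1 = 0.28 × 0.042 = 0.01176
  w_2·L_2 = 0.27 × 0.0297 = 0.008019
  w_3·L_3 = 0.45 × 0.026 = 0.0117
Sum: 0.01176 + 0.008019 + 0.0117 = 0.031479
P(Segment 3 | x) = 0.0117 / 0.031479 ≈ 0.3717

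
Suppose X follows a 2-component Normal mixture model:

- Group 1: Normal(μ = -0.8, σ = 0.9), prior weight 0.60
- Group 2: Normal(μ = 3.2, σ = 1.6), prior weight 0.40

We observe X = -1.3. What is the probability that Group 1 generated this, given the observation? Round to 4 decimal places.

Apply Bayes' rule: the posterior for each component is proportional to its prior times its likelihood at x.
Normal densities:
  L_1 = (1/(0.9·√(2π)))·exp(−(-1.3−-0.8)²/(2·0.9²)) = 0.443269·exp(-0.15432) = 0.37988
  L_2 = (1/(1.6·√(2π)))·exp(−(-1.3−3.2)²/(2·1.6²)) = 0.249339·exp(-3.95508) = 0.00477663
Prior × likelihood for each component:
  π_1·L_1 = 0.60 × 0.37988 = 0.227928
  π_2·L_2 = 0.40 × 0.00477663 = 0.00191065
Marginal: 0.227928 + 0.00191065 = 0.229839
Responsibility of Group 1: 0.227928 / 0.229839 ≈ 0.9917

0.9917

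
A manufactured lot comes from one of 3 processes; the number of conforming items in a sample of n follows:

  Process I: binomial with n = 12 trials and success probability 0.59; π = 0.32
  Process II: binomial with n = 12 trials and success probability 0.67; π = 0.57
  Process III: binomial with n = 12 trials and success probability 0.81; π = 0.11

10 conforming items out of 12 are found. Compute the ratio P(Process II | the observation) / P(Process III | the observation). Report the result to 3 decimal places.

2.344

Since P(k|x) ∝ w_k f_k(x), the posterior odds are w_i f_i(x) / (w_j f_j(x)).
Binomial probabilities:
  L_I = C(12,10)·0.59^10·0.41^2 = 66·0.00511117·0.1681 = 0.0567064
  L_II = C(12,10)·0.67^10·0.33^2 = 66·0.0182284·0.1089 = 0.131015
  L_III = C(12,10)·0.81^10·0.19^2 = 66·0.121577·0.0361 = 0.289669
Posterior odds = (w_II·L_II) / (w_III·L_III) = (0.57·0.131015) / (0.11·0.289669) = 0.0746783 / 0.0318635 ≈ 2.344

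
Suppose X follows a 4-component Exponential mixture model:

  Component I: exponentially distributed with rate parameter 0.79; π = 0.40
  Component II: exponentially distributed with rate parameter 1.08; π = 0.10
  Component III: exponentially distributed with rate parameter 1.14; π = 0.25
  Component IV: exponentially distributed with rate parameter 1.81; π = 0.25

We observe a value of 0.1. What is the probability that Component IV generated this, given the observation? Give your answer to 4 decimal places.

Posterior ∝ prior × likelihood, so P(k | x) ∝ π_k f_k(x); normalise over all components.
Exponential densities:
  p_I = 0.79·e^(−0.79·0.1) = 0.79·e^(−0.0790) = 0.729992
  p_II = 1.08·e^(−1.08·0.1) = 1.08·e^(−0.1080) = 0.969438
  p_III = 1.14·e^(−1.14·0.1) = 1.14·e^(−0.1140) = 1.01717
  p_IV = 1.81·e^(−1.81·0.1) = 1.81·e^(−0.1810) = 1.51033
Multiply by the mixture weights:
  π_I·p_I = 0.40 × 0.729992 = 0.291997
  π_II·p_II = 0.10 × 0.969438 = 0.0969438
  π_III·p_III = 0.25 × 1.01717 = 0.254294
  π_IV·p_IV = 0.25 × 1.51033 = 0.377582
Normaliser: 0.291997 + 0.0969438 + 0.254294 + 0.377582 = 1.02082
P(Component IV | data) ≈ 0.3699

0.3699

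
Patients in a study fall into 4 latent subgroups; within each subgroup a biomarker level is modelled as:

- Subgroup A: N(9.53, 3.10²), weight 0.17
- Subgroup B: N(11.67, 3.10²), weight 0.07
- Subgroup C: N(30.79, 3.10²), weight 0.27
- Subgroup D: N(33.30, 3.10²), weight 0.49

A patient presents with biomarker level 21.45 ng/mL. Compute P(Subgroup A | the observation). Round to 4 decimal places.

0.0275

The responsibility of component k is π_k f_k(x) divided by Σ_j π_j f_j(x).
Component likelihoods at x = 21.45 ng/mL:
  p_A = 7.92444e-05
  p_B = 0.000887729
  p_C = 0.00137523
  p_D = 8.64104e-05
Multiply by the mixture weights:
  π_A·p_A = 0.17 × 7.92444e-05 = 1.34716e-05
  π_B·p_B = 0.07 × 0.000887729 = 6.2141e-05
  π_C·p_C = 0.27 × 0.00137523 = 0.000371312
  π_D·p_D = 0.49 × 8.64104e-05 = 4.23411e-05
Marginal: 1.34716e-05 + 6.2141e-05 + 0.000371312 + 4.23411e-05 = 0.000489266
P(Subgroup A | the observation) ≈ 0.0275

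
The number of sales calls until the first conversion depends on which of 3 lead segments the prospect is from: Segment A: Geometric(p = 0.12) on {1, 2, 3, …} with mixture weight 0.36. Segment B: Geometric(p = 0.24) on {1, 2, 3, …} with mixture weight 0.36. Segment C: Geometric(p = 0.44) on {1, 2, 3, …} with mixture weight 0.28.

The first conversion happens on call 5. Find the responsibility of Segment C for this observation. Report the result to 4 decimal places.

The responsibility of component k is w_k f_k(x) divided by Σ_j w_j f_j(x).
Geometric probabilities:
  p_A = 0.12·(1−0.12)^4 = 0.12·0.599695 = 0.0719634
  p_B = 0.24·(1−0.24)^4 = 0.24·0.333622 = 0.0800692
  p_C = 0.44·(1−0.44)^4 = 0.44·0.098345 = 0.0432718
Unnormalised posteriors:
  w_A·p_A = 0.36 × 0.0719634 = 0.0259068
  w_B·p_B = 0.36 × 0.0800692 = 0.0288249
  w_C·p_C = 0.28 × 0.0432718 = 0.0121161
Marginal: 0.0259068 + 0.0288249 + 0.0121161 = 0.0668479
P(Segment C | data) ≈ 0.1812

0.1812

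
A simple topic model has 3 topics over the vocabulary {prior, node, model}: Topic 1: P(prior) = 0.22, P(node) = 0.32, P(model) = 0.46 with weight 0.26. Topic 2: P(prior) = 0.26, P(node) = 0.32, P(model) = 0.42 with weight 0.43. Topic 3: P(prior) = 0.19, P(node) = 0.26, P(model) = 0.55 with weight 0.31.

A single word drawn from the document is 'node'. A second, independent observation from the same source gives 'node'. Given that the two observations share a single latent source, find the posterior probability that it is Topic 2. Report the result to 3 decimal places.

By Bayes' theorem, P(k | x) = w_k f_k(x) / Σ_j w_j f_j(x).
Since both observations come from the same component, the likelihood for component k is f_k(x₁)·f_k(x₂).
  p_1 = [0.32] × [0.32] = 0.1024
  p_2 = [0.32] × [0.32] = 0.1024
  p_3 = [0.26] × [0.26] = 0.0676
Prior × likelihood for each component:
  w_1·p_1 = 0.26 × 0.1024 = 0.026624
  w_2·p_2 = 0.43 × 0.1024 = 0.044032
  w_3·p_3 = 0.31 × 0.0676 = 0.020956
Marginal: 0.026624 + 0.044032 + 0.020956 = 0.091612
P(Topic 2 | x₁,x₂) ≈ 0.481

0.481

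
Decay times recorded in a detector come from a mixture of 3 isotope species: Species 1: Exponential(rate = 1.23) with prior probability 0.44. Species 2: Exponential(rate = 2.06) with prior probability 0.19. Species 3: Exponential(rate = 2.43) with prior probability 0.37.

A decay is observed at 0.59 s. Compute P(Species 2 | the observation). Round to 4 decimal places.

Posterior ∝ prior × likelihood, so P(k | x) ∝ π_k f_k(x); normalise over all components.
Evaluate each component's likelihood at the observed value:
  L_1 = 0.595302
  L_2 = 0.610978
  L_3 = 0.579373
Multiply by the mixture weights:
  π_1·L_1 = 0.44 × 0.595302 = 0.261933
  π_2·L_2 = 0.19 × 0.610978 = 0.116086
  π_3·L_3 = 0.37 × 0.579373 = 0.214368
Normaliser: 0.261933 + 0.116086 + 0.214368 = 0.592387
P(Species 2 | x) ≈ 0.1960

0.1960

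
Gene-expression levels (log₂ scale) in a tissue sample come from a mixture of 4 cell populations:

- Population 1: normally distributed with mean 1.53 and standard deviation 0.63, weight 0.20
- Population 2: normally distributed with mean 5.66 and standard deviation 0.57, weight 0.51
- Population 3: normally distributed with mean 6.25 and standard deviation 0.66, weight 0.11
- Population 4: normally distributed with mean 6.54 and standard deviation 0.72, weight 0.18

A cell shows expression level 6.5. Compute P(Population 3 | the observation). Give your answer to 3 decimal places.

The responsibility of component k is π_k f_k(x) divided by Σ_j π_j f_j(x).
Evaluate each component's likelihood at the observed value:
  p_1 = 1.93867e-14
  p_2 = 0.236291
  p_3 = 0.562613
  p_4 = 0.553232
Weight by the priors:
  π_1·p_1 = 0.20 × 1.93867e-14 = 3.87735e-15
  π_2·p_2 = 0.51 × 0.236291 = 0.120508
  π_3·p_3 = 0.11 × 0.562613 = 0.0618874
  π_4·p_4 = 0.18 × 0.553232 = 0.0995818
Sum: 3.87735e-15 + 0.120508 + 0.0618874 + 0.0995818 = 0.281977
P(Population 3 | data) ≈ 0.219

0.219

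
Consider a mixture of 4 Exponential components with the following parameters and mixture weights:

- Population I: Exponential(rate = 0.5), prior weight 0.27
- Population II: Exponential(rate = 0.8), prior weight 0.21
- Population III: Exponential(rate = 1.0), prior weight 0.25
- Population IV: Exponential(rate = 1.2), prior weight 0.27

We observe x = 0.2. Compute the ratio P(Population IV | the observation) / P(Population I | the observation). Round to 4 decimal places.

Since P(k|x) ∝ w_k f_k(x), the posterior odds are w_i f_i(x) / (w_j f_j(x)).
Evaluate each component's likelihood at the observed value:
  f_I = 0.5·e^(−0.5·0.2) = 0.5·e^(−0.1000) = 0.452419
  f_II = 0.8·e^(−0.8·0.2) = 0.8·e^(−0.1600) = 0.681715
  f_III = 1.0·e^(−1.0·0.2) = 1.0·e^(−0.2000) = 0.818731
  f_IV = 1.2·e^(−1.2·0.2) = 1.2·e^(−0.2400) = 0.943953
Posterior odds = (w_IV·f_IV) / (w_I·f_I) = (0.27·0.943953) / (0.27·0.452419) = 0.254867 / 0.122153 ≈ 2.0865

2.0865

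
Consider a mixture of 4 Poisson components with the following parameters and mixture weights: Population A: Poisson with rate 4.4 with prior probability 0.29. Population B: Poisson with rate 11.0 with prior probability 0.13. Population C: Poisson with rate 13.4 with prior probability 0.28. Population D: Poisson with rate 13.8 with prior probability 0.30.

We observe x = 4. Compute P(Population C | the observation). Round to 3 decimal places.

By Bayes' theorem, P(k | x) = w_k f_k(x) / Σ_j w_j f_j(x).
Component likelihoods at x = 4:
  f_A = 0.191736
  f_B = 0.0101887
  f_C = 0.00203546
  f_D = 0.00153476
Weight by the priors:
  w_A·f_A = 0.29 × 0.191736 = 0.0556035
  w_B·f_B = 0.13 × 0.0101887 = 0.00132454
  w_C·f_C = 0.28 × 0.00203546 = 0.000569928
  w_D·f_D = 0.30 × 0.00153476 = 0.000460429
Normaliser: 0.0556035 + 0.00132454 + 0.000569928 + 0.000460429 = 0.0579583
P(Population C | data) = 0.000569928 / 0.0579583 ≈ 0.010

0.010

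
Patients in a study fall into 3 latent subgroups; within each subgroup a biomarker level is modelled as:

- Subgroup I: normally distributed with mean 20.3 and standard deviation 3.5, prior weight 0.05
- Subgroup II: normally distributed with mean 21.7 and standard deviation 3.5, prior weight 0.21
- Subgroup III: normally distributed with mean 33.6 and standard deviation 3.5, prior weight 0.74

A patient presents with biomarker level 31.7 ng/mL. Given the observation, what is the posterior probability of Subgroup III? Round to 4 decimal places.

Apply Bayes' rule: the posterior for each component is proportional to its prior times its likelihood at x.
Normal densities:
  L_I = (1/(3.5·√(2π)))·exp(−(31.7−20.3)²/(2·3.5²)) = 0.113984·exp(-5.30449) = 0.000566411
  L_II = (1/(3.5·√(2π)))·exp(−(31.7−21.7)²/(2·3.5²)) = 0.113984·exp(-4.08163) = 0.00192403
  L_III = (1/(3.5·√(2π)))·exp(−(31.7−33.6)²/(2·3.5²)) = 0.113984·exp(-0.14735) = 0.0983671
Weight by the priors:
  w_I·L_I = 0.05 × 0.000566411 = 2.83205e-05
  w_II·L_II = 0.21 × 0.00192403 = 0.000404046
  w_III·L_III = 0.74 × 0.0983671 = 0.0727917
Marginal: 2.83205e-05 + 0.000404046 + 0.0727917 = 0.0732241
P(Subgroup III | x) ≈ 0.9941

0.9941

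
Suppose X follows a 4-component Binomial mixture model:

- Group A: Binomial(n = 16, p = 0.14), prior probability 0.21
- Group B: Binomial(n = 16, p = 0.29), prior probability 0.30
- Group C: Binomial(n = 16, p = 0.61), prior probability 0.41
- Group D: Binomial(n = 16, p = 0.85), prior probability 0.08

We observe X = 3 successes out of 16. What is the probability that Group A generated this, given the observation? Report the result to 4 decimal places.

P(component k | x) = P(Z=k)·f_k(x) / marginal(x), where marginal(x) = Σ_j P(Z=j)·f_j(x).
Component likelihoods at x = 3 successes out of 16:
  p_A = 0.216298
  p_B = 0.159126
  p_C = 0.000613787
  p_D = 6.69316e-09
Prior × likelihood for each component:
  P(Z=A)·p_A = 0.21 × 0.216298 = 0.0454225
  P(Z=B)·p_B = 0.30 × 0.159126 = 0.0477377
  P(Z=C)·p_C = 0.41 × 0.000613787 = 0.000251653
  P(Z=D)·p_D = 0.08 × 6.69316e-09 = 5.35453e-10
Normaliser: 0.0454225 + 0.0477377 + 0.000251653 + 5.35453e-10 = 0.0934119
P(Group A | the observation) ≈ 0.4863

0.4863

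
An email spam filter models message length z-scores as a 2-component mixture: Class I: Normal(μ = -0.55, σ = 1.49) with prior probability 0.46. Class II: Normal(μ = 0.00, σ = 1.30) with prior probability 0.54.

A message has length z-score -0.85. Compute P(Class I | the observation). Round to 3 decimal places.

0.474

The responsibility of component k is w_k f_k(x) divided by Σ_j w_j f_j(x).
Normal densities:
  f_I = (1/(1.49·√(2π)))·exp(−(-0.85−-0.55)²/(2·1.49²)) = 0.267746·exp(-0.02027) = 0.262374
  f_II = (1/(1.30·√(2π)))·exp(−(-0.85−0.00)²/(2·1.30²)) = 0.306879·exp(-0.21376) = 0.247818
Prior × likelihood for each component:
  w_I·f_I = 0.46 × 0.262374 = 0.120692
  w_II·f_II = 0.54 × 0.247818 = 0.133822
Denominator: 0.120692 + 0.133822 = 0.254514
P(Class I | data) = 0.120692 / 0.254514 ≈ 0.474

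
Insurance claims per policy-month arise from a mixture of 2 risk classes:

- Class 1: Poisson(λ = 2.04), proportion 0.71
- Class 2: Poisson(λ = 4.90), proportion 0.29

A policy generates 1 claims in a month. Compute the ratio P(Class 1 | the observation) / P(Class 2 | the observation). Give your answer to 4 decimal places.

Since P(k|x) ∝ π_k f_k(x), the posterior odds are π_i f_i(x) / (π_j f_j(x)).
Evaluate each component's likelihood at the observed value:
  p_1 = 0.265259
  p_2 = 0.0364883
Posterior odds = (π_1·p_1) / (π_2·p_2) = (0.71·0.265259) / (0.29·0.0364883) = 0.188334 / 0.0105816 ≈ 17.7982

17.7982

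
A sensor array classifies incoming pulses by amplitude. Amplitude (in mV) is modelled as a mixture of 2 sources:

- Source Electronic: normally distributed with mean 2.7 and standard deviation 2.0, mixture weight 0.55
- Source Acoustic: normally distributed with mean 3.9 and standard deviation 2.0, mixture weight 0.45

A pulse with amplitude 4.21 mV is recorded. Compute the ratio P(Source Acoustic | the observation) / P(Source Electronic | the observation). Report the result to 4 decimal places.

1.0750

Since P(k|x) ∝ w_k f_k(x), the posterior odds are w_i f_i(x) / (w_j f_j(x)).
Evaluate each component's likelihood at the observed value:
  p_Electronic = (1/(2.0·√(2π)))·exp(−(4.21−2.7)²/(2·2.0²)) = 0.199471·exp(-0.28501) = 0.150003
  p_Acoustic = (1/(2.0·√(2π)))·exp(−(4.21−3.9)²/(2·2.0²)) = 0.199471·exp(-0.01201) = 0.197089
Odds = (0.45/0.55) × (0.197089/0.150003) = 0.818182 × 1.3139 ≈ 1.0750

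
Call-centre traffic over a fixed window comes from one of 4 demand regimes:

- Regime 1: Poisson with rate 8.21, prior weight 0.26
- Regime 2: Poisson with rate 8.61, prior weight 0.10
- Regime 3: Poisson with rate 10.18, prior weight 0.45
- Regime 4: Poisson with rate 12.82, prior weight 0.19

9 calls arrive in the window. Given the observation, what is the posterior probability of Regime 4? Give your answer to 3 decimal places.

0.116

The responsibility of component k is π_k f_k(x) divided by Σ_j π_j f_j(x).
Component likelihoods at x = 9 calls:
  p_1 = 0.126989
  p_2 = 0.130614
  p_3 = 0.122701
  p_4 = 0.0697548
Unnormalised posteriors:
  π_1·p_1 = 0.26 × 0.126989 = 0.0330173
  π_2·p_2 = 0.10 × 0.130614 = 0.0130614
  π_3·p_3 = 0.45 × 0.122701 = 0.0552156
  π_4·p_4 = 0.19 × 0.0697548 = 0.0132534
Marginal: 0.0330173 + 0.0130614 + 0.0552156 + 0.0132534 = 0.114548
Responsibility of Regime 4: 0.0132534 / 0.114548 ≈ 0.116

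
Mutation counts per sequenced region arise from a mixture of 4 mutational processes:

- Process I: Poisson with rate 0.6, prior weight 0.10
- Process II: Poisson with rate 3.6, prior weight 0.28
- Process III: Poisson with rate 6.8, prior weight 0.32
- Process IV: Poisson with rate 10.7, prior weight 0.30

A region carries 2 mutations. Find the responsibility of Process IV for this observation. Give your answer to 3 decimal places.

0.006

Apply Bayes' rule: the posterior for each component is proportional to its prior times its likelihood at x.
Poisson probabilities:
  f_I = e^(−0.6)·0.6^2/2! = 0.0987861
  f_II = e^(−3.6)·3.6^2/2! = 0.177058
  f_III = e^(−6.8)·6.8^2/2! = 0.0257505
  f_IV = e^(−10.7)·10.7^2/2! = 0.00129058
Weight by the priors:
  w_I·f_I = 0.10 × 0.0987861 = 0.00987861
  w_II·f_II = 0.28 × 0.177058 = 0.0495762
  w_III·f_III = 0.32 × 0.0257505 = 0.00824015
  w_IV·f_IV = 0.30 × 0.00129058 = 0.000387175
Marginal: 0.00987861 + 0.0495762 + 0.00824015 + 0.000387175 = 0.0680821
P(Process IV | 2 mutations) = 0.000387175 / 0.0680821 ≈ 0.006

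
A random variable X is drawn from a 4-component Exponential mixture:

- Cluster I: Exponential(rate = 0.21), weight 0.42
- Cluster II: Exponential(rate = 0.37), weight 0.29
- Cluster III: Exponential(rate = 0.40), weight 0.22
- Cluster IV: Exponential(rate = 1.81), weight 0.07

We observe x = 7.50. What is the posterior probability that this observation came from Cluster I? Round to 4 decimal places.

The responsibility of component k is π_k f_k(x) divided by Σ_j π_j f_j(x).
Component likelihoods at x = 7.50:
  f_I = 0.0434716
  f_II = 0.0230693
  f_III = 0.0199148
  f_IV = 2.30214e-06
Prior × likelihood for each component:
  π_I·f_I = 0.42 × 0.0434716 = 0.0182581
  π_II·f_II = 0.29 × 0.0230693 = 0.0066901
  π_III·f_III = 0.22 × 0.0199148 = 0.00438126
  π_IV·f_IV = 0.07 × 2.30214e-06 = 1.6115e-07
Normaliser: 0.0182581 + 0.0066901 + 0.00438126 + 1.6115e-07 = 0.0293296
So the posterior for Cluster I is 0.0182581 / 0.0293296 ≈ 0.6225.

0.6225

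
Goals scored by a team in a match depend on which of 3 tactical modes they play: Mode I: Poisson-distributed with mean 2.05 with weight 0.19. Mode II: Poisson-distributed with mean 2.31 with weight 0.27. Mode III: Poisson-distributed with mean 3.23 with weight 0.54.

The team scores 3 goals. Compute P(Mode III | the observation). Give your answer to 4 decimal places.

0.5709

P(component k | x) = w_k·f_k(x) / marginal(x), where marginal(x) = Σ_j w_j·f_j(x).
Evaluate each component's likelihood at the observed value:
  p_I = e^(−2.05)·2.05^3/3! = 0.184845
  p_II = e^(−2.31)·2.31^3/3! = 0.203922
  p_III = e^(−3.23)·3.23^3/3! = 0.22217
Unnormalised posteriors:
  w_I·p_I = 0.19 × 0.184845 = 0.0351205
  w_II·p_II = 0.27 × 0.203922 = 0.055059
  w_III·p_III = 0.54 × 0.22217 = 0.119972
Denominator: 0.0351205 + 0.055059 + 0.119972 = 0.210151
P(Mode III | x) ≈ 0.5709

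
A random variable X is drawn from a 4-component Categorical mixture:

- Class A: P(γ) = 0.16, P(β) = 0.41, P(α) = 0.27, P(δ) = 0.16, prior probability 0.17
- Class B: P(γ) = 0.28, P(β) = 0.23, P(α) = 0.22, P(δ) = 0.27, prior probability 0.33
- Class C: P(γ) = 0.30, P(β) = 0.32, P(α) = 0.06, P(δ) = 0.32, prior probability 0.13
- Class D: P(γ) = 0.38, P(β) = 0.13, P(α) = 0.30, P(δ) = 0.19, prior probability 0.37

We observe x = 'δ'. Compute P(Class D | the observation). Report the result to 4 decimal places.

0.3081

Apply Bayes' rule: the posterior for each component is proportional to its prior times its likelihood at x.
Evaluate each component's likelihood at the observed value:
  f_A = 0.16
  f_B = 0.27
  f_C = 0.32
  f_D = 0.19
Unnormalised posteriors:
  π_A·f_A = 0.17 × 0.16 = 0.0272
  π_B·f_B = 0.33 × 0.27 = 0.0891
  π_C·f_C = 0.13 × 0.32 = 0.0416
  π_D·f_D = 0.37 × 0.19 = 0.0703
Marginal: 0.0272 + 0.0891 + 0.0416 + 0.0703 = 0.2282
So the posterior for Class D is 0.0703 / 0.2282 ≈ 0.3081.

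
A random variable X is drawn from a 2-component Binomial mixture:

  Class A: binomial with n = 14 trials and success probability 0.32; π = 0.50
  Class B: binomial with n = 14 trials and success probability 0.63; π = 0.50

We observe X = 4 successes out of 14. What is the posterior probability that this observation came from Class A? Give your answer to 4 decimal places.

P(component k | x) = w_k·f_k(x) / marginal(x), where marginal(x) = Σ_j w_j·f_j(x).
Component likelihoods at x = 4 successes out of 14:
  L_A = C(14,4)·0.32^4·0.68^10 = 1001·0.0104858·0.0211392 = 0.221883
  L_B = C(14,4)·0.63^4·0.37^10 = 1001·0.15753·4.80858e-05 = 0.00758252
Prior × likelihood for each component:
  w_A·L_A = 0.50 × 0.221883 = 0.110941
  w_B·L_B = 0.50 × 0.00758252 = 0.00379126
Marginal: 0.110941 + 0.00379126 = 0.114733
P(Class A | 4 successes out of 14) ≈ 0.9670

0.9670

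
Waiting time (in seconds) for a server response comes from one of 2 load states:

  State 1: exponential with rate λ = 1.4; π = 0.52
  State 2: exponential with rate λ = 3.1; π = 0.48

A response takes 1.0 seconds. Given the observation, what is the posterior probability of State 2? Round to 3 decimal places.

0.272

Apply Bayes' rule: the posterior for each component is proportional to its prior times its likelihood at x.
Component likelihoods at x = 1.0 seconds:
  L_1 = 1.4·e^(−1.4·1.0) = 1.4·e^(−1.4000) = 0.345236
  L_2 = 3.1·e^(−3.1·1.0) = 3.1·e^(−3.1000) = 0.139653
Weight by the priors:
  w_1·L_1 = 0.52 × 0.345236 = 0.179523
  w_2·L_2 = 0.48 × 0.139653 = 0.0670332
Sum: 0.179523 + 0.0670332 = 0.246556
P(State 2 | x) ≈ 0.272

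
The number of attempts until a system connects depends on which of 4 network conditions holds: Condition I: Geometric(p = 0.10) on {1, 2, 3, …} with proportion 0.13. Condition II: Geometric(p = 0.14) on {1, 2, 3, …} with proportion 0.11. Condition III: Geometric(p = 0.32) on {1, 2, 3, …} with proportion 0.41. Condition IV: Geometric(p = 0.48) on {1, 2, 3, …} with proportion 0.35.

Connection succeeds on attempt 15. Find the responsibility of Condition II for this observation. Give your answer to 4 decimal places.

By Bayes' theorem, P(k | x) = π_k f_k(x) / Σ_j π_j f_j(x).
Evaluate each component's likelihood at the observed value:
  f_I = 0.10·(1−0.10)^14 = 0.10·0.228768 = 0.0228768
  f_II = 0.14·(1−0.14)^14 = 0.14·0.121054 = 0.0169475
  f_III = 0.32·(1−0.32)^14 = 0.32·0.00451986 = 0.00144635
  f_IV = 0.48·(1−0.48)^14 = 0.48·0.000105693 = 5.07327e-05
Weight by the priors:
  π_I·f_I = 0.13 × 0.0228768 = 0.00297398
  π_II·f_II = 0.11 × 0.0169475 = 0.00186423
  π_III·f_III = 0.41 × 0.00144635 = 0.000593005
  π_IV·f_IV = 0.35 × 5.07327e-05 = 1.77564e-05
Normaliser: 0.00297398 + 0.00186423 + 0.000593005 + 1.77564e-05 = 0.00544897
P(Condition II | data) = 0.00186423 / 0.00544897 ≈ 0.3421

0.3421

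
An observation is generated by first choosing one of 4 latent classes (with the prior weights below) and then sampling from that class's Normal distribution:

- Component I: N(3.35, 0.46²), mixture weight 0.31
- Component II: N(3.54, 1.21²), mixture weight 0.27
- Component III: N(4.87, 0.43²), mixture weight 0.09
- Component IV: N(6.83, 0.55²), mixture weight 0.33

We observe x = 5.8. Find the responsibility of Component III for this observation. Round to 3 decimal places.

0.124

By Bayes' theorem, P(k | x) = π_k f_k(x) / Σ_j π_j f_j(x).
Component likelihoods at x = 5.8:
  L_I = (1/(0.46·√(2π)))·exp(−(5.8−3.35)²/(2·0.46²)) = 0.867266·exp(-14.18360) = 6.00195e-07
  L_II = (1/(1.21·√(2π)))·exp(−(5.8−3.54)²/(2·1.21²)) = 0.329704·exp(-1.74428) = 0.0576227
  L_III = (1/(0.43·√(2π)))·exp(−(5.8−4.87)²/(2·0.43²)) = 0.927773·exp(-2.33883) = 0.0894746
  L_IV = (1/(0.55·√(2π)))·exp(−(5.8−6.83)²/(2·0.55²)) = 0.725350·exp(-1.75355) = 0.1256
Weight by the priors:
  π_I·L_I = 0.31 × 6.00195e-07 = 1.86061e-07
  π_II·L_II = 0.27 × 0.0576227 = 0.0155581
  π_III·L_III = 0.09 × 0.0894746 = 0.00805272
  π_IV·L_IV = 0.33 × 0.1256 = 0.0414479
Denominator: 1.86061e-07 + 0.0155581 + 0.00805272 + 0.0414479 = 0.0650589
Responsibility of Component III: 0.00805272 / 0.0650589 ≈ 0.124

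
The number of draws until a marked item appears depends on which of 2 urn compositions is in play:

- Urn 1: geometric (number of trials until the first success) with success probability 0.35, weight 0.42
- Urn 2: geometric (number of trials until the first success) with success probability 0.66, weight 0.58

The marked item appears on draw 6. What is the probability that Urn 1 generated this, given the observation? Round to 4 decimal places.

By Bayes' theorem, P(k | x) = π_k f_k(x) / Σ_j π_j f_j(x).
Component likelihoods at x = 6:
  p_1 = 0.35·(1−0.35)^5 = 0.35·0.116029 = 0.0406102
  p_2 = 0.66·(1−0.66)^5 = 0.66·0.00454354 = 0.00299874
Multiply by the mixture weights:
  π_1·p_1 = 0.42 × 0.0406102 = 0.0170563
  π_2·p_2 = 0.58 × 0.00299874 = 0.00173927
Sum: 0.0170563 + 0.00173927 = 0.0187955
P(Urn 1 | the observation) = 0.0170563 / 0.0187955 ≈ 0.9075

0.9075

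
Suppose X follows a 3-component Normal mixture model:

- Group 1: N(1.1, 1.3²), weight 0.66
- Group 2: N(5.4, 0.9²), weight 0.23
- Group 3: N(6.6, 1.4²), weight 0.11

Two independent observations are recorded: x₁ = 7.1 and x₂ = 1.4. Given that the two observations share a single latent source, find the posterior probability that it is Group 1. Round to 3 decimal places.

0.139

Posterior ∝ prior × likelihood, so P(k | x) ∝ w_k f_k(x); normalise over all components.
Since both observations come from the same component, the likelihood for component k is f_k(x₁)·f_k(x₂).
  L_1 = [7.26683e-06] × [0.298815] = 2.17144e-06
  L_2 = [0.0744574] × [2.27688e-05] = 1.6953e-06
  L_3 = [0.267353] × [0.000287764] = 7.69345e-05
Multiply by the mixture weights:
  w_1·L_1 = 0.66 × 2.17144e-06 = 1.43315e-06
  w_2·L_2 = 0.23 × 1.6953e-06 = 3.89919e-07
  w_3·L_3 = 0.11 × 7.69345e-05 = 8.46279e-06
Evidence: 1.43315e-06 + 3.89919e-07 + 8.46279e-06 = 1.02859e-05
P(Group 1 | x₁,x₂) = 1.43315e-06 / 1.02859e-05 ≈ 0.139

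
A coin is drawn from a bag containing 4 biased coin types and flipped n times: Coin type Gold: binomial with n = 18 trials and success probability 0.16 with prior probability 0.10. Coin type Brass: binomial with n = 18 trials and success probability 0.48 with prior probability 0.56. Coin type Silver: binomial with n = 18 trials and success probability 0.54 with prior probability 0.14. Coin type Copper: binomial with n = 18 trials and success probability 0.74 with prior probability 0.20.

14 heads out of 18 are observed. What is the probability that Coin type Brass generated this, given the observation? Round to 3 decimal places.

0.088

By Bayes' theorem, P(k | x) = π_k f_k(x) / Σ_j π_j f_j(x).
Component likelihoods at x = 14 heads out of 18:
  p_Gold = 1.09779e-08
  p_Brass = 0.00771103
  p_Silver = 0.0245621
  p_Copper = 0.206471
Weight by the priors:
  π_Gold·p_Gold = 0.10 × 1.09779e-08 = 1.09779e-09
  π_Brass·p_Brass = 0.56 × 0.00771103 = 0.00431817
  π_Silver·p_Silver = 0.14 × 0.0245621 = 0.00343869
  π_Copper·p_Copper = 0.20 × 0.206471 = 0.0412942
Sum: 1.09779e-09 + 0.00431817 + 0.00343869 + 0.0412942 = 0.0490511
So the posterior for Coin type Brass is 0.00431817 / 0.0490511 ≈ 0.088.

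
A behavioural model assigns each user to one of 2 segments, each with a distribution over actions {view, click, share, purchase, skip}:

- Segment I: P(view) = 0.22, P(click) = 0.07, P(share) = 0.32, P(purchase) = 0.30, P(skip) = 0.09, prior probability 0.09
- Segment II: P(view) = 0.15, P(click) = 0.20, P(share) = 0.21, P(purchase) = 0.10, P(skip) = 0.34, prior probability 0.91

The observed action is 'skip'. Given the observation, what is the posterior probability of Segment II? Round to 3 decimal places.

0.974

The responsibility of component k is π_k f_k(x) divided by Σ_j π_j f_j(x).
Categorical probabilities:
  L_I = P(skip | comp) = 0.09
  L_II = P(skip | comp) = 0.34
Unnormalised posteriors:
  π_I·L_I = 0.09 × 0.09 = 0.0081
  π_II·L_II = 0.91 × 0.34 = 0.3094
Sum: 0.0081 + 0.3094 = 0.3175
So the posterior for Segment II is 0.3094 / 0.3175 ≈ 0.974.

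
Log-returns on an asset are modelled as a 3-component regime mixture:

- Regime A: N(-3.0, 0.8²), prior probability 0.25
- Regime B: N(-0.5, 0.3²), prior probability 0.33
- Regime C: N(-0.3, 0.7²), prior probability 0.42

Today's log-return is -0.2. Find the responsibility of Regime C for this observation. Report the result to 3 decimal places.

Apply Bayes' rule: the posterior for each component is proportional to its prior times its likelihood at x.
Evaluate each component's likelihood at the observed value:
  L_A = (1/(0.8·√(2π)))·exp(−(-0.2−-3.0)²/(2·0.8²)) = 0.498678·exp(-6.12500) = 0.00109085
  L_B = (1/(0.3·√(2π)))·exp(−(-0.2−-0.5)²/(2·0.3²)) = 1.329808·exp(-0.50000) = 0.806569
  L_C = (1/(0.7·√(2π)))·exp(−(-0.2−-0.3)²/(2·0.7²)) = 0.569918·exp(-0.01020) = 0.564132
Prior × likelihood for each component:
  π_A·L_A = 0.25 × 0.00109085 = 0.000272713
  π_B·L_B = 0.33 × 0.806569 = 0.266168
  π_C·L_C = 0.42 × 0.564132 = 0.236935
Evidence: 0.000272713 + 0.266168 + 0.236935 = 0.503376
P(Regime C | -0.2) = 0.236935 / 0.503376 ≈ 0.471

0.471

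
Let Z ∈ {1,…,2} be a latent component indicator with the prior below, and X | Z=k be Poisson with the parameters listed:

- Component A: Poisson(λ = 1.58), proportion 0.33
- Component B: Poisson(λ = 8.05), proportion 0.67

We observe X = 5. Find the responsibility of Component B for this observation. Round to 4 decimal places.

By Bayes' theorem, P(k | x) = π_k f_k(x) / Σ_j π_j f_j(x).
Poisson probabilities:
  L_A = e^(−1.58)·1.58^5/5! = 0.0169013
  L_B = e^(−8.05)·8.05^5/5! = 0.0898934
Prior × likelihood for each component:
  π_A·L_A = 0.33 × 0.0169013 = 0.00557741
  π_B·L_B = 0.67 × 0.0898934 = 0.0602285
Sum: 0.00557741 + 0.0602285 = 0.065806
So the posterior for Component B is 0.0602285 / 0.065806 ≈ 0.9152.

0.9152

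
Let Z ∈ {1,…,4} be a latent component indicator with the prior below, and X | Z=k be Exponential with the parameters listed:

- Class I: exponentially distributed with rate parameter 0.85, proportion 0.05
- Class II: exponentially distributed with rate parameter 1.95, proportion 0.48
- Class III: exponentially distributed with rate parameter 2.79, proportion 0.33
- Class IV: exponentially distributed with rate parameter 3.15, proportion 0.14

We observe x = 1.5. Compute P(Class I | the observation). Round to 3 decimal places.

0.148

P(component k | x) = π_k·f_k(x) / marginal(x), where marginal(x) = Σ_j π_j·f_j(x).
Exponential densities:
  p_I = 0.85·e^(−0.85·1.5) = 0.85·e^(−1.2750) = 0.237516
  p_II = 1.95·e^(−1.95·1.5) = 1.95·e^(−2.9250) = 0.104646
  p_III = 2.79·e^(−2.79·1.5) = 2.79·e^(−4.1850) = 0.04247
  p_IV = 3.15·e^(−3.15·1.5) = 3.15·e^(−4.7250) = 0.0279427
Prior × likelihood for each component:
  π_I·p_I = 0.05 × 0.237516 = 0.0118758
  π_II·p_II = 0.48 × 0.104646 = 0.0502302
  π_III·p_III = 0.33 × 0.04247 = 0.0140151
  π_IV·p_IV = 0.14 × 0.0279427 = 0.00391198
Marginal: 0.0118758 + 0.0502302 + 0.0140151 + 0.00391198 = 0.080033
P(Class I | data) ≈ 0.148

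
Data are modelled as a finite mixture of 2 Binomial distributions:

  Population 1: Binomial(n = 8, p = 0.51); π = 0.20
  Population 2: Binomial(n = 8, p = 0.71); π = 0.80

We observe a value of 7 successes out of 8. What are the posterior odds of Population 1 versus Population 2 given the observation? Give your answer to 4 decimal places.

Posterior odds = (π_i f_i(x)) / (π_j f_j(x)); the normalising sum cancels.
Component likelihoods at x = 7 successes out of 8:
  p_1 = C(8,7)·0.51^7·0.49^1 = 8·0.00897411·0.49 = 0.0351785
  p_2 = C(8,7)·0.71^7·0.29^1 = 8·0.0909512·0.29 = 0.211007
0.0070357 / 0.168805 ≈ 0.0417

0.0417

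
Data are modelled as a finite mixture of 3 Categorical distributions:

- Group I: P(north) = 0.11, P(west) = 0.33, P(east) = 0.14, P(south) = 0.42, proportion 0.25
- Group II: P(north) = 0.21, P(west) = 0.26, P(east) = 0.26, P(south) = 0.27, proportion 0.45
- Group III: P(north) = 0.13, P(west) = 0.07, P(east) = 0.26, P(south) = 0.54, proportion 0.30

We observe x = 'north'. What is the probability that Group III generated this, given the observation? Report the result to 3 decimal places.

Apply Bayes' rule: the posterior for each component is proportional to its prior times its likelihood at x.
Categorical probabilities:
  f_I = 0.11
  f_II = 0.21
  f_III = 0.13
Weight by the priors:
  P(Z=I)·f_I = 0.25 × 0.11 = 0.0275
  P(Z=II)·f_II = 0.45 × 0.21 = 0.0945
  P(Z=III)·f_III = 0.30 × 0.13 = 0.039
Normaliser: 0.0275 + 0.0945 + 0.039 = 0.161
P(Group III | the observation) = 0.039 / 0.161 ≈ 0.242

0.242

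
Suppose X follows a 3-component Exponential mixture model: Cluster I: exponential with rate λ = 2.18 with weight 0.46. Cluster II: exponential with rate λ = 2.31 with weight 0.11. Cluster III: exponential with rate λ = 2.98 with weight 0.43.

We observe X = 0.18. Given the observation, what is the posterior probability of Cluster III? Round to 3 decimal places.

The responsibility of component k is P(Z=k) f_k(x) divided by Σ_j P(Z=j) f_j(x).
Evaluate each component's likelihood at the observed value:
  f_I = 1.47245
  f_II = 1.52417
  f_III = 1.74285
Prior × likelihood for each component:
  P(Z=I)·f_I = 0.46 × 1.47245 = 0.677325
  P(Z=II)·f_II = 0.11 × 1.52417 = 0.167658
  P(Z=III)·f_III = 0.43 × 1.74285 = 0.749427
Denominator: 0.677325 + 0.167658 + 0.749427 = 1.59441
Responsibility of Cluster III: 0.749427 / 1.59441 ≈ 0.470

0.470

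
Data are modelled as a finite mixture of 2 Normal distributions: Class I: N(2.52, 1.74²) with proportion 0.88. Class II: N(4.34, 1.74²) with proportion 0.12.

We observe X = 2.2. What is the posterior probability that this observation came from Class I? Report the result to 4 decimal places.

0.9389

Apply Bayes' rule: the posterior for each component is proportional to its prior times its likelihood at x.
Component likelihoods at x = 2.2:
  f_I = (1/(1.74·√(2π)))·exp(−(2.2−2.52)²/(2·1.74²)) = 0.229277·exp(-0.01691) = 0.225432
  f_II = (1/(1.74·√(2π)))·exp(−(2.2−4.34)²/(2·1.74²)) = 0.229277·exp(-0.75631) = 0.107622
Prior × likelihood for each component:
  w_I·f_I = 0.88 × 0.225432 = 0.198381
  w_II·f_II = 0.12 × 0.107622 = 0.0129146
Normaliser: 0.198381 + 0.0129146 = 0.211295
P(Class I | data) ≈ 0.9389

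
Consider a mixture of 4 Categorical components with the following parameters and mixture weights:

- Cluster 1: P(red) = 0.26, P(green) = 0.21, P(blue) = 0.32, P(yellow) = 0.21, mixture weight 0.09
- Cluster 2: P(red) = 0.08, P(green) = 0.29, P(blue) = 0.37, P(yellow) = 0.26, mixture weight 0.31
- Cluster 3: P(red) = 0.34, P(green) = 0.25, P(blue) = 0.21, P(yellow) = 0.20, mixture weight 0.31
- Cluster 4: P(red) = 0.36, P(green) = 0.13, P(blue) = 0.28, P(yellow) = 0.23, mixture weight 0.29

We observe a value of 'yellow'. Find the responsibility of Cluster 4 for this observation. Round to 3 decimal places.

0.292

Apply Bayes' rule: the posterior for each component is proportional to its prior times its likelihood at x.
Evaluate each component's likelihood at the observed value:
  p_1 = P(yellow | comp) = 0.21
  p_2 = P(yellow | comp) = 0.26
  p_3 = P(yellow | comp) = 0.20
  p_4 = P(yellow | comp) = 0.23
Prior × likelihood for each component:
  P(Z=1)·p_1 = 0.09 × 0.21 = 0.0189
  P(Z=2)·p_2 = 0.31 × 0.26 = 0.0806
  P(Z=3)·p_3 = 0.31 × 0.2 = 0.062
  P(Z=4)·p_4 = 0.29 × 0.23 = 0.0667
Marginal: 0.0189 + 0.0806 + 0.062 + 0.0667 = 0.2282
P(Cluster 4 | data) ≈ 0.292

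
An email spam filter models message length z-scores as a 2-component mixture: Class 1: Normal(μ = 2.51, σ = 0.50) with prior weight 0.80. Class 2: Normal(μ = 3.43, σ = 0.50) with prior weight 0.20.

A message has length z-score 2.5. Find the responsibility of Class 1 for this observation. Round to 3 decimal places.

0.958

Posterior ∝ prior × likelihood, so P(k | x) ∝ π_k f_k(x); normalise over all components.
Evaluate each component's likelihood at the observed value:
  f_1 = 0.797725
  f_2 = 0.141481
Weight by the priors:
  π_1·f_1 = 0.80 × 0.797725 = 0.63818
  π_2·f_2 = 0.20 × 0.141481 = 0.0282962
Evidence: 0.63818 + 0.0282962 = 0.666476
P(Class 1 | x) ≈ 0.958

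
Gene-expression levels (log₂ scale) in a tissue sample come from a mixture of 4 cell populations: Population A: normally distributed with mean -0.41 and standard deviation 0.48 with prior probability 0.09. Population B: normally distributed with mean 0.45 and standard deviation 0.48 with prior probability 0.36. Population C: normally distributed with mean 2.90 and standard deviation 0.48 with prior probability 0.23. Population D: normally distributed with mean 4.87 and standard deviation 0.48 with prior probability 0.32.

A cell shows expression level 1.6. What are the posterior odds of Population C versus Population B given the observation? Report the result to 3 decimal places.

The posterior odds equal the prior odds times the likelihood ratio: (P(Z=i)/P(Z=j))·(f_i(x)/f_j(x)).
Evaluate each component's likelihood at the observed value:
  p_A = 0.000129407
  p_B = 0.0471238
  p_C = 0.0212265
  p_D = 6.94755e-11
Odds = (0.23/0.36) × (0.0212265/0.0471238) = 0.638889 × 0.450442 ≈ 0.288

0.288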